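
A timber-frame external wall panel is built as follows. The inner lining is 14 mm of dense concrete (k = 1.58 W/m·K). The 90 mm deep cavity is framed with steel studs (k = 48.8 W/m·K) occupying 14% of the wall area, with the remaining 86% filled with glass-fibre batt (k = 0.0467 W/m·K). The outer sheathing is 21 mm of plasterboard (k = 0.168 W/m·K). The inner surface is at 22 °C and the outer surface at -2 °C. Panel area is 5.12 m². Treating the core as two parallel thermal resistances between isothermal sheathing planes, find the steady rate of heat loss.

Sheathing layers in series; stud and cavity paths in parallel between them.
R_inner = 0.014/(1.58×5.12) = 0.001731 K/W
R_stud  = 0.09/(48.8×0.14×5.12) = 0.002573 K/W
R_cav   = 0.09/(0.0467×0.86×5.12) = 0.4377 K/W
1/R_core = 1/R_stud + 1/R_cav → R_core = 0.002558 K/W
R_outer = 0.021/(0.168×5.12) = 0.02441 K/W
R_total = 0.0287 K/W
Q = ΔT/R_total = 24/0.0287

Q ≈ 836 W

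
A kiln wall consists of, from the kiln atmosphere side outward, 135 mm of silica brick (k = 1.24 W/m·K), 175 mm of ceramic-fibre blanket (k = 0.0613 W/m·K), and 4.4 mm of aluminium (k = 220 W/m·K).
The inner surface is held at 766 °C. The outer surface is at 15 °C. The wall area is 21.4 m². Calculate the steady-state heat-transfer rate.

Model the wall as resistances in series:
R_silica brick = L/(kA) = 0.135/(1.24×21.4) = 0.005087 K/W
R_ceramic-fibre blanket = L/(kA) = 0.175/(0.0613×21.4) = 0.1334 K/W
R_aluminium = L/(kA) = 0.0044/(220×21.4) = 9.346×10^-7 K/W
R_total = 0.1385 K/W
Q = ΔT / R_total = 751 / 0.1385

Q ≈ 5420 W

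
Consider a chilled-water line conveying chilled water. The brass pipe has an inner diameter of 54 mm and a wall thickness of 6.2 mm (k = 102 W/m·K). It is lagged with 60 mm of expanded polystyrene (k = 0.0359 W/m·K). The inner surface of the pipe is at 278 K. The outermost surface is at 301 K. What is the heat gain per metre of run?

q′ ≈ 5.03 W/m

Per-layer cylindrical resistances, series-summed:
R_brass pipe wall = ln(33.2/27)/(2π×102×1) = 3.225×10^-4 K/W
R_expanded polystyrene = ln(93.2/33.2)/(2π×0.0359×1) = 4.576 K/W
R_total = 4.576 K/W
Q = ΔT/R_total = 23/4.576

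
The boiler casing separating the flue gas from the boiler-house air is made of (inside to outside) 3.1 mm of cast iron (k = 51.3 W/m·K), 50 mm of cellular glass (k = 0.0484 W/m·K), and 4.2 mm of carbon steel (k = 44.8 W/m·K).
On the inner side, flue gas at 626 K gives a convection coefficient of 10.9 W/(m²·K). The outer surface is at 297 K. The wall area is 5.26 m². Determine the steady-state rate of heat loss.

Series thermal resistances:
R_inner film = 1/(h_i·A) = 1/(10.9×5.26) = 0.01744 K/W
R_cast iron = L/(kA) = 0.0031/(51.3×5.26) = 1.149×10^-5 K/W
R_cellular glass = L/(kA) = 0.05/(0.0484×5.26) = 0.1964 K/W
R_carbon steel = L/(kA) = 0.0042/(44.8×5.26) = 1.782×10^-5 K/W
R_total = 0.2139 K/W
Q = ΔT / R_total = 329 / 0.2139

Q ≈ 1540 W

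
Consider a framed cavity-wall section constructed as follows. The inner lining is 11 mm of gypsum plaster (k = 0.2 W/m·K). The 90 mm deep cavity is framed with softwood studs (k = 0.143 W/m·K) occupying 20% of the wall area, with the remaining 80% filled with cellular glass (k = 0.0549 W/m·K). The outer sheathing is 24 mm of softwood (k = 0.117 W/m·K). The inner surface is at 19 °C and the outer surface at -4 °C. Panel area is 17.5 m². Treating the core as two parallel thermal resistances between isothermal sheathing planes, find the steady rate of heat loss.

Q ≈ 268 W

Sheathing layers in series; stud and cavity paths in parallel between them.
R_inner = 0.011/(0.2×17.5) = 0.003143 K/W
R_stud  = 0.09/(0.143×0.2×17.5) = 0.1798 K/W
R_cav   = 0.09/(0.0549×0.8×17.5) = 0.1171 K/W
1/R_core = 1/R_stud + 1/R_cav → R_core = 0.07092 K/W
R_outer = 0.024/(0.117×17.5) = 0.01172 K/W
R_total = 0.08578 K/W
Q = ΔT/R_total = 23/0.08578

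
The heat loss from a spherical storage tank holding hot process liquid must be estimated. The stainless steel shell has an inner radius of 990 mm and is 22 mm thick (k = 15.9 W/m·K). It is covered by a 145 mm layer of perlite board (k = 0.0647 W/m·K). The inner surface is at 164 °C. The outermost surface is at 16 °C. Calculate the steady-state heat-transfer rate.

Q ≈ 971 W

Each spherical layer contributes R = (1/r_i − 1/r_o)/(4πk):
R_stainless steel shell = (1/0.99 − 1/1.012)/(4π×15.9) = 1.099×10^-4 K/W
R_perlite board = (1/1.012 − 1/1.157)/(4π×0.0647) = 0.1523 K/W
R_total = 0.1524 K/W
Q = ΔT/R_total = 148/0.1524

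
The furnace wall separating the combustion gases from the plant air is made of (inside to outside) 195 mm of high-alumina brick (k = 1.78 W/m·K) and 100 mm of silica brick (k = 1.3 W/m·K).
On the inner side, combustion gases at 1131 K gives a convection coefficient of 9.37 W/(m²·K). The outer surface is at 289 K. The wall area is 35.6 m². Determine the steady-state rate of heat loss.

Q ≈ 102000 W

Treating each layer as a thermal resistance in series:
R_inner film = 1/(h_i·A) = 1/(9.37×35.6) = 0.002998 K/W
R_high-alumina brick = L/(kA) = 0.195/(1.78×35.6) = 0.003077 K/W
R_silica brick = L/(kA) = 0.1/(1.3×35.6) = 0.002161 K/W
R_total = 0.008236 K/W
Q = ΔT / R_total = 842 / 0.008236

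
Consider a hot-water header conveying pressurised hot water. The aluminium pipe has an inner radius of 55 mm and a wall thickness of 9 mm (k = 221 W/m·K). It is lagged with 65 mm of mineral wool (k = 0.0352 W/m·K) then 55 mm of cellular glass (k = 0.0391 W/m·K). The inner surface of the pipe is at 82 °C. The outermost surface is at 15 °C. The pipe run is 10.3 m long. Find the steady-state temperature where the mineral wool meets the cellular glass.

T ≈ 36 °C

Cylindrical conduction, so R = ln(r₂/r₁)/(2πkL) per layer, in series:
R_aluminium pipe wall = ln(64/55)/(2π×221×10.3) = 1.06×10^-5 K/W
R_mineral wool = ln(129/64)/(2π×0.0352×10.3) = 0.3077 K/W
R_cellular glass = ln(184/129)/(2π×0.0391×10.3) = 0.1403 K/W
R_total = 0.448 K/W
Q = ΔT/R_total = 67/0.448
Q = 150 W
T_interface = T_inner − Q·ΣR(inner→interface) = 82 − 150×0.3077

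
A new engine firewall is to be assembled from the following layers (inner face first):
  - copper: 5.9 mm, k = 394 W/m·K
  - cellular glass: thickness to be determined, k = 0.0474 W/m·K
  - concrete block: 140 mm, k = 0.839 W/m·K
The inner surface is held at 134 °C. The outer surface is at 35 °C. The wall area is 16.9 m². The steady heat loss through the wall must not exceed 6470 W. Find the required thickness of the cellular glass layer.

Using the resistance-network approach (series):
R_copper = L/(kA) = 0.0059/(394×16.9) = 8.861×10^-7 K/W
R_concrete block = L/(kA) = 0.14/(0.839×16.9) = 0.009874 K/W
Sum of the known resistances R_other = 0.009875 K/W
Required total resistance R_tot = ΔT/Q_allow = 99/6470 = 0.0153 K/W
R_cellular glass = R_tot − R_other = 0.005427 K/W
L = R·k·A = 0.005427×0.0474×16.9

L ≈ 4.35 mm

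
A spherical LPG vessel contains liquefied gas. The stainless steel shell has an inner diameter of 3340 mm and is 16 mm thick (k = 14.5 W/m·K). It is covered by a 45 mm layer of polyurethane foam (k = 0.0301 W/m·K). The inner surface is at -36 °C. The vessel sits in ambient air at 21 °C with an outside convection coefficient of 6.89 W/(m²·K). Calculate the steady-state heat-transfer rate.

Each spherical layer contributes R = (1/r_i − 1/r_o)/(4πk):
R_stainless steel shell = (1/1.67 − 1/1.686)/(4π×14.5) = 3.119×10^-5 K/W
R_polyurethane foam = (1/1.686 − 1/1.731)/(4π×0.0301) = 0.04076 K/W
R_outer film = 1/(h·4πr_o²) = 1/(6.89×4π×1.731²) = 0.003855 K/W
R_total = 0.04465 K/W
Q = ΔT/R_total = 57/0.04465

Q ≈ 1280 W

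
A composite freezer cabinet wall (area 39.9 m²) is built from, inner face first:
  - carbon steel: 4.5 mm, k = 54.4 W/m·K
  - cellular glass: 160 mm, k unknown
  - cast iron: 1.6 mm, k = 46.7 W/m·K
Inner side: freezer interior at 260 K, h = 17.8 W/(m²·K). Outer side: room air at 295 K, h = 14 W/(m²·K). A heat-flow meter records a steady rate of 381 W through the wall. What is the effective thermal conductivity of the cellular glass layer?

Treating each layer as a thermal resistance in series:
R_inner film = 1/(h_i·A) = 1/(17.8×39.9) = 0.001408 K/W
R_carbon steel = L/(kA) = 0.0045/(54.4×39.9) = 2.073×10^-6 K/W
R_cast iron = L/(kA) = 0.0016/(46.7×39.9) = 8.587×10^-7 K/W
R_outer film = 1/(h_o·A) = 1/(14×39.9) = 0.00179 K/W
Sum of known resistances R_other = 0.003201 K/W
Total R = ΔT/Q = 35/381 = 0.09186 K/W
R_cellular glass = R_total − R_other = 0.08866 K/W
k = L/(R·A) = 0.16/(0.08866×39.9)

k ≈ 0.0452 W/(m·K)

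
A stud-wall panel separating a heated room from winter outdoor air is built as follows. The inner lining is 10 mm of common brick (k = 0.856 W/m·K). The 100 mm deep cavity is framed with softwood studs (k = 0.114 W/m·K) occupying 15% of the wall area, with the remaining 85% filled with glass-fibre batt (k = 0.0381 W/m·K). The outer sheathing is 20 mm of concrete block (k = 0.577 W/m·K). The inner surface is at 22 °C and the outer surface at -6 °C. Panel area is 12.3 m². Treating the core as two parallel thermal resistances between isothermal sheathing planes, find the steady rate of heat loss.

Sheathing layers in series; stud and cavity paths in parallel between them.
R_inner = 0.01/(0.856×12.3) = 9.498×10^-4 K/W
R_stud  = 0.1/(0.114×0.15×12.3) = 0.4754 K/W
R_cav   = 0.1/(0.0381×0.85×12.3) = 0.251 K/W
1/R_core = 1/R_stud + 1/R_cav → R_core = 0.1643 K/W
R_outer = 0.02/(0.577×12.3) = 0.002818 K/W
R_total = 0.1681 K/W
Q = ΔT/R_total = 28/0.1681

Q ≈ 167 W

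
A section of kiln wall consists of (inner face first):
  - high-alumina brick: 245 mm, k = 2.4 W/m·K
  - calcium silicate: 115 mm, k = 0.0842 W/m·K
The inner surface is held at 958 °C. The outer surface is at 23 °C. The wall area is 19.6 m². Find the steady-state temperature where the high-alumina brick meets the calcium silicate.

Treating each layer as a thermal resistance in series:
R_high-alumina brick = L/(kA) = 0.245/(2.4×19.6) = 0.005208 K/W
R_calcium silicate = L/(kA) = 0.115/(0.0842×19.6) = 0.06968 K/W
R_total = 0.07489 K/W;  Q = ΔT/R_total = 935/0.07489 = 12480 W
T_interface = T_inner − Q·ΣR(inner→interface) = 958 − 12500×0.005208

T ≈ 893 °C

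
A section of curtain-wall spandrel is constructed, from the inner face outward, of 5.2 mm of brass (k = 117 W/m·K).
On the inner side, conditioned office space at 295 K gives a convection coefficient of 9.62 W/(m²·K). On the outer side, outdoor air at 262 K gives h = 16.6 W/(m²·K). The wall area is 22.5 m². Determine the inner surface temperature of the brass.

T ≈ 274 K

Series thermal resistances:
R_inner film = 1/(h_i·A) = 1/(9.62×22.5) = 0.00462 K/W
R_brass = L/(kA) = 0.0052/(117×22.5) = 1.975×10^-6 K/W
R_outer film = 1/(h_o·A) = 1/(16.6×22.5) = 0.002677 K/W
R_total = 0.007299 K/W;  Q = ΔT/R_total = 33/0.007299 = 4521 W
T_interface = T_inner − Q·ΣR(inner→interface) = 295 − 4520×0.00462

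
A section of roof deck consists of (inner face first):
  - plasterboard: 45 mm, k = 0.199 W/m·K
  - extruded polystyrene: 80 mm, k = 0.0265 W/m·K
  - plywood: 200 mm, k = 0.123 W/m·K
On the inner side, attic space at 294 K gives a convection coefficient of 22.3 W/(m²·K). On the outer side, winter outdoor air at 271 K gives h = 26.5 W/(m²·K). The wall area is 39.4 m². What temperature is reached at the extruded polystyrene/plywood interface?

Model the wall as resistances in series:
R_inner film = 1/(h_i·A) = 1/(22.3×39.4) = 0.001138 K/W
R_plasterboard = L/(kA) = 0.045/(0.199×39.4) = 0.005739 K/W
R_extruded polystyrene = L/(kA) = 0.08/(0.0265×39.4) = 0.07662 K/W
R_plywood = L/(kA) = 0.2/(0.123×39.4) = 0.04127 K/W
R_outer film = 1/(h_o·A) = 1/(26.5×39.4) = 9.578×10^-4 K/W
R_total = 0.1257 K/W;  Q = ΔT/R_total = 23/0.1257 = 182.9 W
T_interface = T_inner − Q·ΣR(inner→interface) = 294 − 183×0.0835

T ≈ 279 K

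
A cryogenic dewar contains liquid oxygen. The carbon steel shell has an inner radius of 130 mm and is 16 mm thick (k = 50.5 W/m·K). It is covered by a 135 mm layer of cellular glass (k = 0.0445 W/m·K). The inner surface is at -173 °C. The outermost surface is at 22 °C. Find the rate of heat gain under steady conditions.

Each spherical layer contributes R = (1/r_i − 1/r_o)/(4πk):
R_carbon steel shell = (1/0.13 − 1/0.146)/(4π×50.5) = 0.001328 K/W
R_cellular glass = (1/0.146 − 1/0.281)/(4π×0.0445) = 5.884 K/W
R_total = 5.886 K/W
Q = ΔT/R_total = 195/5.886

Q ≈ 33.1 W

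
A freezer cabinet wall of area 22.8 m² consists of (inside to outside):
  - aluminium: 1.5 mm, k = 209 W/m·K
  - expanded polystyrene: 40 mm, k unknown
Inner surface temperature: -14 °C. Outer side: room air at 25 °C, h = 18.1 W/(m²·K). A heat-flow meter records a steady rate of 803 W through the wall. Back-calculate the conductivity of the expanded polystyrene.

Using the resistance-network approach (series):
R_aluminium = L/(kA) = 0.0015/(209×22.8) = 3.148×10^-7 K/W
R_outer film = 1/(h_o·A) = 1/(18.1×22.8) = 0.002423 K/W
Sum of known resistances R_other = 0.002423 K/W
Total R = ΔT/Q = 39/803 = 0.04857 K/W
R_expanded polystyrene = R_total − R_other = 0.04614 K/W
k = L/(R·A) = 0.04/(0.04614×22.8)

k ≈ 0.038 W/(m·K)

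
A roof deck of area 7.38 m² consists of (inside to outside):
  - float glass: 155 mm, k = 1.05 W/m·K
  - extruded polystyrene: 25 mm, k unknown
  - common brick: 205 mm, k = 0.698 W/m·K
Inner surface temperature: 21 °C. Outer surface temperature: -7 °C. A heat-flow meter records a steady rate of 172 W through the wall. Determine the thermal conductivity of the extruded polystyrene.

k ≈ 0.0329 W/(m·K)

Thermal resistances in series:
R_float glass = L/(kA) = 0.155/(1.05×7.38) = 0.02 K/W
R_common brick = L/(kA) = 0.205/(0.698×7.38) = 0.0398 K/W
Sum of known resistances R_other = 0.0598 K/W
Total R = ΔT/Q = 28/172 = 0.1628 K/W
R_extruded polystyrene = R_total − R_other = 0.103 K/W
k = L/(R·A) = 0.025/(0.103×7.38)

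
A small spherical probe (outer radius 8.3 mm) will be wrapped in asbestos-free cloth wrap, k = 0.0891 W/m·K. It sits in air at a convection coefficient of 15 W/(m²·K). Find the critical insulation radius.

r_cr ≈ 11.9 mm

For a sphere r_cr = 2k/h = 2×0.0891/15
r_cr = 11.9 mm; since the bare radius (8.3 mm) is below r_cr, adding a thin layer of insulation will *increase* heat loss.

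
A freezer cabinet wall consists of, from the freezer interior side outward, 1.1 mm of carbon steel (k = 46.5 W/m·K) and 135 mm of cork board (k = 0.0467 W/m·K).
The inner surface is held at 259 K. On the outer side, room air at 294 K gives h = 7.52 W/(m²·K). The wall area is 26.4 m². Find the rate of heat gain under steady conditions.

Q ≈ 306 W

Model the wall as resistances in series:
R_carbon steel = L/(kA) = 0.0011/(46.5×26.4) = 8.961×10^-7 K/W
R_cork board = L/(kA) = 0.135/(0.0467×26.4) = 0.1095 K/W
R_outer film = 1/(h_o·A) = 1/(7.52×26.4) = 0.005037 K/W
R_total = 0.1145 K/W
Q = ΔT / R_total = 35 / 0.1145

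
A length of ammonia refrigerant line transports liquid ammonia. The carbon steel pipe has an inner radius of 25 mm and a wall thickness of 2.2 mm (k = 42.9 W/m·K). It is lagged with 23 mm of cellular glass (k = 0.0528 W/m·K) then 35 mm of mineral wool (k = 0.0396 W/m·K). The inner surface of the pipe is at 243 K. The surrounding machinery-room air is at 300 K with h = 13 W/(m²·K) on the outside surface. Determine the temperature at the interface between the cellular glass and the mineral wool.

Cylindrical conduction, so R = ln(r₂/r₁)/(2πkL) per layer, in series:
R_carbon steel pipe wall = ln(27.2/25)/(2π×42.9×1) = 3.129×10^-4 K/W
R_cellular glass = ln(50.2/27.2)/(2π×0.0528×1) = 1.847 K/W
R_mineral wool = ln(85.2/50.2)/(2π×0.0396×1) = 2.126 K/W
R_outer film = 1/(h_o·2πr_oL) = 1/(13×2π×0.0852×1) = 0.1437 K/W
R_total = 4.117 K/W
Q = ΔT/R_total = 57/4.117
Q = 13.8 W/m
T_interface = T_inner + Q·ΣR(inner→interface) = 243 + 13.8×1.847

T ≈ 269 K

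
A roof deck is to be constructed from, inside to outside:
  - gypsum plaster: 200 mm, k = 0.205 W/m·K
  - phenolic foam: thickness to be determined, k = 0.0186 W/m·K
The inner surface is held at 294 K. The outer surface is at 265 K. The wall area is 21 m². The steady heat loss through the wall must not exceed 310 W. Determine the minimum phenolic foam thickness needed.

Treating each layer as a thermal resistance in series:
R_gypsum plaster = L/(kA) = 0.2/(0.205×21) = 0.04646 K/W
Sum of the known resistances R_other = 0.04646 K/W
Required total resistance R_tot = ΔT/Q_allow = 29/310 = 0.09355 K/W
R_phenolic foam = R_tot − R_other = 0.04709 K/W
L = R·k·A = 0.04709×0.0186×21

L ≈ 18.4 mm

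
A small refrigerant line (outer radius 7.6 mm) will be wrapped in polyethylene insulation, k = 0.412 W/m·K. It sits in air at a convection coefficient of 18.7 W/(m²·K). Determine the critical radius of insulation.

r_cr ≈ 22 mm

For a cylinder r_cr = k/h = 0.412/18.7
r_cr = 22 mm; since the bare radius (7.6 mm) is below r_cr, adding a thin layer of insulation will *increase* heat loss.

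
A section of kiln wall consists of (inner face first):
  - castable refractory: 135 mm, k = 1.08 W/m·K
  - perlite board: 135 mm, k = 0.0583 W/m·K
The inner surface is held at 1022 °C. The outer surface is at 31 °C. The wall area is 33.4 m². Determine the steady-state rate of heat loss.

Treating each layer as a thermal resistance in series:
R_castable refractory = L/(kA) = 0.135/(1.08×33.4) = 0.003743 K/W
R_perlite board = L/(kA) = 0.135/(0.0583×33.4) = 0.06933 K/W
R_total = 0.07307 K/W
Q = ΔT / R_total = 991 / 0.07307

Q ≈ 13600 W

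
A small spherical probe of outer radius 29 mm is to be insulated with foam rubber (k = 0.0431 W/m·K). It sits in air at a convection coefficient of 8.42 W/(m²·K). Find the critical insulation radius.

r_cr ≈ 10.2 mm

For a sphere r_cr = 2k/h = 2×0.0431/8.42
r_cr = 10.2 mm; since the bare radius (29 mm) is above r_cr, any added insulation will reduce heat loss.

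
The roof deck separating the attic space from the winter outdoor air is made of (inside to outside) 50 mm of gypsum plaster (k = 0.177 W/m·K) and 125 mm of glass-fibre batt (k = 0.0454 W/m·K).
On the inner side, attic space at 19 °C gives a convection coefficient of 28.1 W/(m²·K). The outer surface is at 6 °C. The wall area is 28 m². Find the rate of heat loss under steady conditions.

Treating each layer as a thermal resistance in series:
R_inner film = 1/(h_i·A) = 1/(28.1×28) = 0.001271 K/W
R_gypsum plaster = L/(kA) = 0.05/(0.177×28) = 0.01009 K/W
R_glass-fibre batt = L/(kA) = 0.125/(0.0454×28) = 0.09833 K/W
R_total = 0.1097 K/W
Q = ΔT / R_total = 13 / 0.1097

Q ≈ 119 W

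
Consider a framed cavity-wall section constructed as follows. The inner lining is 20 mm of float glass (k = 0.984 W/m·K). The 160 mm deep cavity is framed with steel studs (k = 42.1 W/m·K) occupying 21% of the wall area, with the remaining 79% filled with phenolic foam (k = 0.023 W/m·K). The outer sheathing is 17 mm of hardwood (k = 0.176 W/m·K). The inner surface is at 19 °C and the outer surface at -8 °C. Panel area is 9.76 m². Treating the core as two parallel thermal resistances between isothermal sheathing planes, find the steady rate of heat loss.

Q ≈ 1950 W

Sheathing layers in series; stud and cavity paths in parallel between them.
R_inner = 0.02/(0.984×9.76) = 0.002083 K/W
R_stud  = 0.16/(42.1×0.21×9.76) = 0.001854 K/W
R_cav   = 0.16/(0.023×0.79×9.76) = 0.9022 K/W
1/R_core = 1/R_stud + 1/R_cav → R_core = 0.00185 K/W
R_outer = 0.017/(0.176×9.76) = 0.009897 K/W
R_total = 0.01383 K/W
Q = ΔT/R_total = 27/0.01383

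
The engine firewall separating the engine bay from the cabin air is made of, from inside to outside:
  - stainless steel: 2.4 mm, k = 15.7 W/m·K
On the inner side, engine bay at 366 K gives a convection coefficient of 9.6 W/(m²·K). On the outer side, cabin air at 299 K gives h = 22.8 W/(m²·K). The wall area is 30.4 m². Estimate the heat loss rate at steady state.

Thermal resistances in series:
R_inner film = 1/(h_i·A) = 1/(9.6×30.4) = 0.003427 K/W
R_stainless steel = L/(kA) = 0.0024/(15.7×30.4) = 5.028×10^-6 K/W
R_outer film = 1/(h_o·A) = 1/(22.8×30.4) = 0.001443 K/W
R_total = 0.004874 K/W
Q = ΔT / R_total = 67 / 0.004874

Q ≈ 13700 W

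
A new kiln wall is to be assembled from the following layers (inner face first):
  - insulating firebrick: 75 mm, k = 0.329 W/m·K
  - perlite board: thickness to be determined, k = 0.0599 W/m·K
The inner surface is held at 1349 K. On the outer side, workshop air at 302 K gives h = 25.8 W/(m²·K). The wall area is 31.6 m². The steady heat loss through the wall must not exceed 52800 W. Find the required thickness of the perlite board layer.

Series thermal resistances:
R_insulating firebrick = L/(kA) = 0.075/(0.329×31.6) = 0.007214 K/W
R_outer film = 1/(h_o·A) = 1/(25.8×31.6) = 0.001227 K/W
Sum of the known resistances R_other = 0.008441 K/W
Required total resistance R_tot = ΔT/Q_allow = 1047/52800 = 0.01983 K/W
R_perlite board = R_tot − R_other = 0.01139 K/W
L = R·k·A = 0.01139×0.0599×31.6

L ≈ 21.6 mm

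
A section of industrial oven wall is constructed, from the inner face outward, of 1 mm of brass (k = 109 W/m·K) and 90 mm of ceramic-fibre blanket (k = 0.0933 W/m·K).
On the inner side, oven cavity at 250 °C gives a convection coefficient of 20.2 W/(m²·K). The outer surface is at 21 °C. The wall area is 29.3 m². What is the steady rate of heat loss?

Q ≈ 6620 W

Treating each layer as a thermal resistance in series:
R_inner film = 1/(h_i·A) = 1/(20.2×29.3) = 0.00169 K/W
R_brass = L/(kA) = 0.001/(109×29.3) = 3.131×10^-7 K/W
R_ceramic-fibre blanket = L/(kA) = 0.09/(0.0933×29.3) = 0.03292 K/W
R_total = 0.03461 K/W
Q = ΔT / R_total = 229 / 0.03461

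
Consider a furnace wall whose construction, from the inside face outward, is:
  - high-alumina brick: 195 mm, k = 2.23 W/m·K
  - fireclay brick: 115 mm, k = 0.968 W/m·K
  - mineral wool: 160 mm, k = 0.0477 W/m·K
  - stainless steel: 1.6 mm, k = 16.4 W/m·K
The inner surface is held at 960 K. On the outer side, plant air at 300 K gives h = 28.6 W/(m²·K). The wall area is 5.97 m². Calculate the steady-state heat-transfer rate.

Q ≈ 1100 W

Using the resistance-network approach (series):
R_high-alumina brick = L/(kA) = 0.195/(2.23×5.97) = 0.01465 K/W
R_fireclay brick = L/(kA) = 0.115/(0.968×5.97) = 0.0199 K/W
R_mineral wool = L/(kA) = 0.16/(0.0477×5.97) = 0.5619 K/W
R_stainless steel = L/(kA) = 0.0016/(16.4×5.97) = 1.634×10^-5 K/W
R_outer film = 1/(h_o·A) = 1/(28.6×5.97) = 0.005857 K/W
R_total = 0.6023 K/W
Q = ΔT / R_total = 660 / 0.6023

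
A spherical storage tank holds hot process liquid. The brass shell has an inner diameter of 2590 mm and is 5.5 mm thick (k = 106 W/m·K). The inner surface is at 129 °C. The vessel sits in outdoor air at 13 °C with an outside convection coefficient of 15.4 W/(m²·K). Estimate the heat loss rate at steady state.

Q ≈ 37900 W

Spherical conduction: R = (1/r_in − 1/r_out)/(4πk) per layer; series-sum.
R_brass shell = (1/1.295 − 1/1.3005)/(4π×106) = 2.452×10^-6 K/W
R_outer film = 1/(h·4πr_o²) = 1/(15.4×4π×1.3005²) = 0.003055 K/W
R_total = 0.003058 K/W
Q = ΔT/R_total = 116/0.003058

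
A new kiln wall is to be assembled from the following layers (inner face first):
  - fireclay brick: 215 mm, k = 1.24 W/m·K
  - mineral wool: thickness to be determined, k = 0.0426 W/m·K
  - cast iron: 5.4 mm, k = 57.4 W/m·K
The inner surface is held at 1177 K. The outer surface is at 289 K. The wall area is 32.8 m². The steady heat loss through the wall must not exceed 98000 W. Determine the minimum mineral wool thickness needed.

Series thermal resistances:
R_fireclay brick = L/(kA) = 0.215/(1.24×32.8) = 0.005286 K/W
R_cast iron = L/(kA) = 0.0054/(57.4×32.8) = 2.868×10^-6 K/W
Sum of the known resistances R_other = 0.005289 K/W
Required total resistance R_tot = ΔT/Q_allow = 888/98000 = 0.009061 K/W
R_mineral wool = R_tot − R_other = 0.003772 K/W
L = R·k·A = 0.003772×0.0426×32.8

L ≈ 5.27 mm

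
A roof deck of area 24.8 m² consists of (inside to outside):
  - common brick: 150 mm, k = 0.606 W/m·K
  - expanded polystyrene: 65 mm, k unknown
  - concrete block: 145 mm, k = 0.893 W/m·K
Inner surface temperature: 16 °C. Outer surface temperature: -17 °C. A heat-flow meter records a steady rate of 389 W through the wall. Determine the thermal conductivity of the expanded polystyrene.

k ≈ 0.0384 W/(m·K)

Using the resistance-network approach (series):
R_common brick = L/(kA) = 0.15/(0.606×24.8) = 0.009981 K/W
R_concrete block = L/(kA) = 0.145/(0.893×24.8) = 0.006547 K/W
Sum of known resistances R_other = 0.01653 K/W
Total R = ΔT/Q = 33/389 = 0.08483 K/W
R_expanded polystyrene = R_total − R_other = 0.0683 K/W
k = L/(R·A) = 0.065/(0.0683×24.8)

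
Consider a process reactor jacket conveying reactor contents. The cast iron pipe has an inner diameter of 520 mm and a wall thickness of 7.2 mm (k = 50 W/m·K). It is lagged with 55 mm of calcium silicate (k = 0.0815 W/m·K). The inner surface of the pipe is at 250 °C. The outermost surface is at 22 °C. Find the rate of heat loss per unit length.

q′ ≈ 624 W/m

Radial resistances (cylindrical: R_cond = ln(r_o/r_i)/(2πkL), R_conv = 1/(h·2πrL)):
R_cast iron pipe wall = ln(267.2/260)/(2π×50×1) = 8.695×10^-5 K/W
R_calcium silicate = ln(322.2/267.2)/(2π×0.0815×1) = 0.3655 K/W
R_total = 0.3656 K/W
Q = ΔT/R_total = 228/0.3656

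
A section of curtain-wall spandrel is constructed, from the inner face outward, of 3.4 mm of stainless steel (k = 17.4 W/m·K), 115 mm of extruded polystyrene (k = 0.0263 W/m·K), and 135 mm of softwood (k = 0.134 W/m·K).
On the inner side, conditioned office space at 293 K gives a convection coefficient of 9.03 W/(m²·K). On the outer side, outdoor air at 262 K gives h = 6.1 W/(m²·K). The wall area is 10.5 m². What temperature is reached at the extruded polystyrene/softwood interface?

T ≈ 268 K

Using the resistance-network approach (series):
R_inner film = 1/(h_i·A) = 1/(9.03×10.5) = 0.01055 K/W
R_stainless steel = L/(kA) = 0.0034/(17.4×10.5) = 1.861×10^-5 K/W
R_extruded polystyrene = L/(kA) = 0.115/(0.0263×10.5) = 0.4164 K/W
R_softwood = L/(kA) = 0.135/(0.134×10.5) = 0.09595 K/W
R_outer film = 1/(h_o·A) = 1/(6.1×10.5) = 0.01561 K/W
R_total = 0.5386 K/W;  Q = ΔT/R_total = 31/0.5386 = 57.56 W
T_interface = T_inner − Q·ΣR(inner→interface) = 293 − 57.6×0.427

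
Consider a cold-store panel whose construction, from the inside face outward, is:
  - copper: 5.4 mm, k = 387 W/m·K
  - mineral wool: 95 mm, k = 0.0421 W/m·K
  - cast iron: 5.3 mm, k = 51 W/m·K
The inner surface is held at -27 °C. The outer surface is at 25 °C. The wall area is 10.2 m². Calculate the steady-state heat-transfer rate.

Series thermal resistances:
R_copper = L/(kA) = 0.0054/(387×10.2) = 1.368×10^-6 K/W
R_mineral wool = L/(kA) = 0.095/(0.0421×10.2) = 0.2212 K/W
R_cast iron = L/(kA) = 0.0053/(51×10.2) = 1.019×10^-5 K/W
R_total = 0.2212 K/W
Q = ΔT / R_total = 52 / 0.2212

Q ≈ 235 W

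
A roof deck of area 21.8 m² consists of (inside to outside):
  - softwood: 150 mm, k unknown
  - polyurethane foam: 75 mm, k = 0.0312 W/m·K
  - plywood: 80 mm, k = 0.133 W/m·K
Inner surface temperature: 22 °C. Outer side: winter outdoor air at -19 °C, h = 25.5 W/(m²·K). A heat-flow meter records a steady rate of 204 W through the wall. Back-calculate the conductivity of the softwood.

Thermal resistances in series:
R_polyurethane foam = L/(kA) = 0.075/(0.0312×21.8) = 0.1103 K/W
R_plywood = L/(kA) = 0.08/(0.133×21.8) = 0.02759 K/W
R_outer film = 1/(h_o·A) = 1/(25.5×21.8) = 0.001799 K/W
Sum of known resistances R_other = 0.1397 K/W
Total R = ΔT/Q = 41/204 = 0.201 K/W
R_softwood = R_total − R_other = 0.06132 K/W
k = L/(R·A) = 0.15/(0.06132×21.8)

k ≈ 0.112 W/(m·K)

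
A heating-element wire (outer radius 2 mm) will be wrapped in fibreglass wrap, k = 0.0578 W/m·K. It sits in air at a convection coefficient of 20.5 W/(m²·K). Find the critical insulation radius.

r_cr ≈ 2.82 mm

For a cylinder r_cr = k/h = 0.0578/20.5
r_cr = 2.82 mm; since the bare radius (2 mm) is below r_cr, adding a thin layer of insulation will *increase* heat loss.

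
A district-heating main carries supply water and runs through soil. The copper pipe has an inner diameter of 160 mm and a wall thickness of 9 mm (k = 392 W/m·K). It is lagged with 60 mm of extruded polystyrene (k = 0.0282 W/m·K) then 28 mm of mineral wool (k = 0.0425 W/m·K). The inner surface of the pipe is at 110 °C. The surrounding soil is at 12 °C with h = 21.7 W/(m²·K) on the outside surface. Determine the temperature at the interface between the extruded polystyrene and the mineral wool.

Cylindrical conduction, so R = ln(r₂/r₁)/(2πkL) per layer, in series:
R_copper pipe wall = ln(89/80)/(2π×392×1) = 4.328×10^-5 K/W
R_extruded polystyrene = ln(149/89)/(2π×0.0282×1) = 2.908 K/W
R_mineral wool = ln(177/149)/(2π×0.0425×1) = 0.6449 K/W
R_outer film = 1/(h_o·2πr_oL) = 1/(21.7×2π×0.177×1) = 0.04144 K/W
R_total = 3.595 K/W
Q = ΔT/R_total = 98/3.595
Q = 27.3 W/m
T_interface = T_inner − Q·ΣR(inner→interface) = 110 − 27.3×2.908

T ≈ 30.7 °C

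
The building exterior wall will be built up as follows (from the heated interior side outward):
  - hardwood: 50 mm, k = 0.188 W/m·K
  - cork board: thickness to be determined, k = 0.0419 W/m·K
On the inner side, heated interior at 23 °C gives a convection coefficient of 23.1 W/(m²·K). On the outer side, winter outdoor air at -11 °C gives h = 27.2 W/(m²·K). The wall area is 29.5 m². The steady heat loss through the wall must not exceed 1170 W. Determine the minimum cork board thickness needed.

L ≈ 21.4 mm

Series thermal resistances:
R_inner film = 1/(h_i·A) = 1/(23.1×29.5) = 0.001467 K/W
R_hardwood = L/(kA) = 0.05/(0.188×29.5) = 0.009016 K/W
R_outer film = 1/(h_o·A) = 1/(27.2×29.5) = 0.001246 K/W
Sum of the known resistances R_other = 0.01173 K/W
Required total resistance R_tot = ΔT/Q_allow = 34/1170 = 0.02906 K/W
R_cork board = R_tot − R_other = 0.01733 K/W
L = R·k·A = 0.01733×0.0419×29.5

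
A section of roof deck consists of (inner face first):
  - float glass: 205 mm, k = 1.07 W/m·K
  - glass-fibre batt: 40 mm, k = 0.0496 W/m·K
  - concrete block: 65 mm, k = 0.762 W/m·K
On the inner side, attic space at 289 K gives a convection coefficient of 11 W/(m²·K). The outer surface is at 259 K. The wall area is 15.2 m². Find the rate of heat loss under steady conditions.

Model the wall as resistances in series:
R_inner film = 1/(h_i·A) = 1/(11×15.2) = 0.005981 K/W
R_float glass = L/(kA) = 0.205/(1.07×15.2) = 0.0126 K/W
R_glass-fibre batt = L/(kA) = 0.04/(0.0496×15.2) = 0.05306 K/W
R_concrete block = L/(kA) = 0.065/(0.762×15.2) = 0.005612 K/W
R_total = 0.07725 K/W
Q = ΔT / R_total = 30 / 0.07725

Q ≈ 388 W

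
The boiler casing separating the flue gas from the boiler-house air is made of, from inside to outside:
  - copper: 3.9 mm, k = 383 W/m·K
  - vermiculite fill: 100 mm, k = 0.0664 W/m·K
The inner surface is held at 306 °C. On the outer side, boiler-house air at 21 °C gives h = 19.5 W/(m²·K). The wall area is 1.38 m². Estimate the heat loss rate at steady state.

Thermal resistances in series:
R_copper = L/(kA) = 0.0039/(383×1.38) = 7.379×10^-6 K/W
R_vermiculite fill = L/(kA) = 0.1/(0.0664×1.38) = 1.091 K/W
R_outer film = 1/(h_o·A) = 1/(19.5×1.38) = 0.03716 K/W
R_total = 1.128 K/W
Q = ΔT / R_total = 285 / 1.128

Q ≈ 253 W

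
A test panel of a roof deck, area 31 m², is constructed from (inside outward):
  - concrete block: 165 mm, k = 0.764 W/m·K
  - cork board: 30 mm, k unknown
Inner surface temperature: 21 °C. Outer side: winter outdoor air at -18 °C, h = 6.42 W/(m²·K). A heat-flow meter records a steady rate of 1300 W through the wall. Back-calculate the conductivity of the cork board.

Model the wall as resistances in series:
R_concrete block = L/(kA) = 0.165/(0.764×31) = 0.006967 K/W
R_outer film = 1/(h_o·A) = 1/(6.42×31) = 0.005025 K/W
Sum of known resistances R_other = 0.01199 K/W
Total R = ΔT/Q = 39/1300 = 0.03 K/W
R_cork board = R_total − R_other = 0.01801 K/W
k = L/(R·A) = 0.03/(0.01801×31)

k ≈ 0.0537 W/(m·K)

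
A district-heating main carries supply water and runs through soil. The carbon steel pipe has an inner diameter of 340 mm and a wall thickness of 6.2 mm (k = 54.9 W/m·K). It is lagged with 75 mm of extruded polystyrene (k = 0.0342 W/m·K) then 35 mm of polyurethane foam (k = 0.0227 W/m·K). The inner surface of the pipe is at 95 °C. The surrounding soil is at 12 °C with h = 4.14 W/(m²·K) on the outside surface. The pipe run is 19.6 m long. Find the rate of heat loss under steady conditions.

Radial resistances (cylindrical: R_cond = ln(r_o/r_i)/(2πkL), R_conv = 1/(h·2πrL)):
R_carbon steel pipe wall = ln(176.2/170)/(2π×54.9×19.6) = 5.298×10^-6 K/W
R_extruded polystyrene = ln(251.2/176.2)/(2π×0.0342×19.6) = 0.0842 K/W
R_polyurethane foam = ln(286.2/251.2)/(2π×0.0227×19.6) = 0.04666 K/W
R_outer film = 1/(h_o·2πr_oL) = 1/(4.14×2π×0.2862×19.6) = 0.006853 K/W
R_total = 0.1377 K/W
Q = ΔT/R_total = 83/0.1377

Q ≈ 603 W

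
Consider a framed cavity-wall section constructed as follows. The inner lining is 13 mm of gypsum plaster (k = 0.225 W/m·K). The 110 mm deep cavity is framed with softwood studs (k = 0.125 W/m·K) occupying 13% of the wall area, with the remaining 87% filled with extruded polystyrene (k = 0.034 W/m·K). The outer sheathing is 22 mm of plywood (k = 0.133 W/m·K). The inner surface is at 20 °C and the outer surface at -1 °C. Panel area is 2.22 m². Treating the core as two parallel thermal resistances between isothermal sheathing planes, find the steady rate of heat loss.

Sheathing layers in series; stud and cavity paths in parallel between them.
R_inner = 0.013/(0.225×2.22) = 0.02603 K/W
R_stud  = 0.11/(0.125×0.13×2.22) = 3.049 K/W
R_cav   = 0.11/(0.034×0.87×2.22) = 1.675 K/W
1/R_core = 1/R_stud + 1/R_cav → R_core = 1.081 K/W
R_outer = 0.022/(0.133×2.22) = 0.07451 K/W
R_total = 1.182 K/W
Q = ΔT/R_total = 21/1.182

Q ≈ 17.8 W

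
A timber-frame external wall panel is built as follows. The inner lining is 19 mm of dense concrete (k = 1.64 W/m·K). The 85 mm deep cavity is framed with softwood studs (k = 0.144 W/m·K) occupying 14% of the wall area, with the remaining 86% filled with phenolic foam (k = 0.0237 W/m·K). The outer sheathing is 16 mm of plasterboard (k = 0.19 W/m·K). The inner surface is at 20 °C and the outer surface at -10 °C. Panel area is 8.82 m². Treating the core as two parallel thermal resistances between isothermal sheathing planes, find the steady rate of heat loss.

Q ≈ 121 W

Sheathing layers in series; stud and cavity paths in parallel between them.
R_inner = 0.019/(1.64×8.82) = 0.001314 K/W
R_stud  = 0.085/(0.144×0.14×8.82) = 0.478 K/W
R_cav   = 0.085/(0.0237×0.86×8.82) = 0.4728 K/W
1/R_core = 1/R_stud + 1/R_cav → R_core = 0.2377 K/W
R_outer = 0.016/(0.19×8.82) = 0.009548 K/W
R_total = 0.2486 K/W
Q = ΔT/R_total = 30/0.2486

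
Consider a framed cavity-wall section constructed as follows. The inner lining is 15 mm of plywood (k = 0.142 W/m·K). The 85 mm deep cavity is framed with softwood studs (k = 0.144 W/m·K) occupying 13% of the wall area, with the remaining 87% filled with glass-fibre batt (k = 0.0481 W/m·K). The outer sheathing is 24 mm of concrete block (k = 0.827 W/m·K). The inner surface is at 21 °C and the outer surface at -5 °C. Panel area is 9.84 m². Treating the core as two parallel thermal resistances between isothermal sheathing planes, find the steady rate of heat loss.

Sheathing layers in series; stud and cavity paths in parallel between them.
R_inner = 0.015/(0.142×9.84) = 0.01074 K/W
R_stud  = 0.085/(0.144×0.13×9.84) = 0.4614 K/W
R_cav   = 0.085/(0.0481×0.87×9.84) = 0.2064 K/W
1/R_core = 1/R_stud + 1/R_cav → R_core = 0.1426 K/W
R_outer = 0.024/(0.827×9.84) = 0.002949 K/W
R_total = 0.1563 K/W
Q = ΔT/R_total = 26/0.1563

Q ≈ 166 W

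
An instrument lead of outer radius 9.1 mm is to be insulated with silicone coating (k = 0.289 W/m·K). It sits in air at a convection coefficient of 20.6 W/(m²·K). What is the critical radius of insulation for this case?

r_cr ≈ 14 mm

For a cylinder r_cr = k/h = 0.289/20.6
r_cr = 14 mm; since the bare radius (9.1 mm) is below r_cr, adding a thin layer of insulation will *increase* heat loss.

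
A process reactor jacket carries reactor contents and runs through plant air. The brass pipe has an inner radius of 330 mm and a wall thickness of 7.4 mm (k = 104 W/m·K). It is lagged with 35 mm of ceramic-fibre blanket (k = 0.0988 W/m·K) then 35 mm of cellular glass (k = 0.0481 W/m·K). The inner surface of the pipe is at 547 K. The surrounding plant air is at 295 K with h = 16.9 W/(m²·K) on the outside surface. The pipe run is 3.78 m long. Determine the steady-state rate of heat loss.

Per-layer cylindrical resistances, series-summed:
R_brass pipe wall = ln(337.4/330)/(2π×104×3.78) = 8.978×10^-6 K/W
R_ceramic-fibre blanket = ln(372.4/337.4)/(2π×0.0988×3.78) = 0.04206 K/W
R_cellular glass = ln(407.4/372.4)/(2π×0.0481×3.78) = 0.07863 K/W
R_outer film = 1/(h_o·2πr_oL) = 1/(16.9×2π×0.4074×3.78) = 0.006115 K/W
R_total = 0.1268 K/W
Q = ΔT/R_total = 252/0.1268

Q ≈ 1990 W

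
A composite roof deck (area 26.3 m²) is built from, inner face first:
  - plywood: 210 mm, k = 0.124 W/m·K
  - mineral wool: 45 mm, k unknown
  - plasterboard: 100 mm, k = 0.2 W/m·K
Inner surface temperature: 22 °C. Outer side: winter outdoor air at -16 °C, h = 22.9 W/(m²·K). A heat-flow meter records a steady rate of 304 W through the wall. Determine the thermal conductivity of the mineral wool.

k ≈ 0.0428 W/(m·K)

Series thermal resistances:
R_plywood = L/(kA) = 0.21/(0.124×26.3) = 0.06439 K/W
R_plasterboard = L/(kA) = 0.1/(0.2×26.3) = 0.01901 K/W
R_outer film = 1/(h_o·A) = 1/(22.9×26.3) = 0.00166 K/W
Sum of known resistances R_other = 0.08507 K/W
Total R = ΔT/Q = 38/304 = 0.125 K/W
R_mineral wool = R_total − R_other = 0.03993 K/W
k = L/(R·A) = 0.045/(0.03993×26.3)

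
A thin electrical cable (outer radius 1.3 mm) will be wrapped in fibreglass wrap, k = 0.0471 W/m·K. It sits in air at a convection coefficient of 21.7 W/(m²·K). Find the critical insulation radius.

r_cr ≈ 2.17 mm

For a cylinder r_cr = k/h = 0.0471/21.7
r_cr = 2.17 mm; since the bare radius (1.3 mm) is below r_cr, adding a thin layer of insulation will *increase* heat loss.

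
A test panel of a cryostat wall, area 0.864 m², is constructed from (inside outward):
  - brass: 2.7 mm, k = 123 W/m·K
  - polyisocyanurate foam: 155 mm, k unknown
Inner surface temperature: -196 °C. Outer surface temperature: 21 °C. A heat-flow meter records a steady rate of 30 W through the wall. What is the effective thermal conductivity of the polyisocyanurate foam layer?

k ≈ 0.0248 W/(m·K)

Using the resistance-network approach (series):
R_brass = L/(kA) = 0.0027/(123×0.864) = 2.541×10^-5 K/W
Sum of known resistances R_other = 2.541×10^-5 K/W
Total R = ΔT/Q = 217/30 = 7.233 K/W
R_polyisocyanurate foam = R_total − R_other = 7.233 K/W
k = L/(R·A) = 0.155/(7.233×0.864)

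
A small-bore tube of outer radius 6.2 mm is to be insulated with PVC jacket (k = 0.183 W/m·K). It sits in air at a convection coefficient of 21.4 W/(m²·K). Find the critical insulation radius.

r_cr ≈ 8.55 mm

For a cylinder r_cr = k/h = 0.183/21.4
r_cr = 8.55 mm; since the bare radius (6.2 mm) is below r_cr, adding a thin layer of insulation will *increase* heat loss.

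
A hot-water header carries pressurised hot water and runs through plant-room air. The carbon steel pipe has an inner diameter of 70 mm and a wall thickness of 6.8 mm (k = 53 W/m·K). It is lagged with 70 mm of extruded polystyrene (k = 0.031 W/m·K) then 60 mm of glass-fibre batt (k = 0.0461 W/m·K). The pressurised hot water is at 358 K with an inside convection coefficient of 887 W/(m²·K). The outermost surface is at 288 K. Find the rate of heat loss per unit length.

q′ ≈ 10.7 W/m

Cylindrical conduction, so R = ln(r₂/r₁)/(2πkL) per layer, in series:
R_inner film = 1/(h_i·2πr₁L) = 1/(887×2π×0.035×1) = 0.005127 K/W
R_carbon steel pipe wall = ln(41.8/35)/(2π×53×1) = 5.332×10^-4 K/W
R_extruded polystyrene = ln(111.8/41.8)/(2π×0.031×1) = 5.051 K/W
R_glass-fibre batt = ln(171.8/111.8)/(2π×0.0461×1) = 1.483 K/W
R_total = 6.54 K/W
Q = ΔT/R_total = 70/6.54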